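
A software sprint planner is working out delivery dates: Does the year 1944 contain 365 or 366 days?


Year: 1944
Check leap year rules:
Divisible by 4? Yes
Divisible by 100? No
1944 is a leap year
Days: 366

366


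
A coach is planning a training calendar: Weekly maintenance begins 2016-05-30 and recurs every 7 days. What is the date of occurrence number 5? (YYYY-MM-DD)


First occurrence: 2016-05-30 (occurrence 1)
Each occurrence is 7 days after the previous.
Occurrence 5 is 4 weeks after the first.
4 weeks = 28 days
2016-05-30 + 28 days = 2016-06-27

2016-06-27


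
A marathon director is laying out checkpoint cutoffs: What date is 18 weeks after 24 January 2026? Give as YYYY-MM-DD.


Start: 2026-01-24
Weeks to add: 18
Convert to days: 18 x 7 = 126 days
Add 126 days to 2026-01-24
Result: 2026-05-30

2026-05-30


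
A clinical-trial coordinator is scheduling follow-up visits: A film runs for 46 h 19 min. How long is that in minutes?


Hours: 46
Minutes: 19
Convert hours to minutes: 46 x 60 = 2760
Add remaining minutes: 2760 + 19 = 2779

2779


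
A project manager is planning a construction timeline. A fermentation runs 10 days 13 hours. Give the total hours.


Days: 10
Extra hours: 13
Hours per day: 24
Days to hours: 10 x 24 = 240
Total: 240 + 13 = 253

253


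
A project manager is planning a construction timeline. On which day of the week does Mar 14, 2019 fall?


Date: 2019-03-14
January 1, 2019 is a Tuesday
Day of year: 73
Offset from Jan 1: 72 days
72 mod 7 = 2
Result: Thursday

Thursday


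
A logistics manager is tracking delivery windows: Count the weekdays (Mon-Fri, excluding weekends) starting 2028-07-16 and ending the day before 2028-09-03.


Start: 2028-07-16 (Sunday)
End (exclusive): 2028-09-03 (Sunday)
Total calendar days: 49
Full weeks: 49 // 7 = 7 -> 35 weekdays
Remaining 0 days starting on Sunday:
Total business days: 35 + 0 = 35

35


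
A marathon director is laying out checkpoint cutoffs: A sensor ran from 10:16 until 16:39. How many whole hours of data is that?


Start: 10:16
End: 16:39
Hour difference: 16 - 10 = 6 hours
Minute difference: 39 - 16 = 23 minutes
Total minutes: 383
Complete hours: 383 / 60 = 6 (remainder 23)

6


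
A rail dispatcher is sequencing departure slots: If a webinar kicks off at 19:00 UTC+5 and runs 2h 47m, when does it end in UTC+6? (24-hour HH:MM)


Start: 19:00 in UTC+5
Step 1 - add duration:
  minutes: 0 + 47 = 47
  hours: 19 + 2 + 0 = 21
  end in UTC+5: 21:47
Step 2 - convert UTC+5 -> UTC+6:
  offset difference: 6 - (5) = 1 hours
  21 + (1) = 22 -> mod 24 = 22
Result: 22:47 in UTC+6

22:47


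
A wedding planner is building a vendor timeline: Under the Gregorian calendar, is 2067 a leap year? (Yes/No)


Year: 2067
Divisible by 4? 2067 / 4 = 516.75 -> No
Not divisible by 4, so NOT a leap year

No


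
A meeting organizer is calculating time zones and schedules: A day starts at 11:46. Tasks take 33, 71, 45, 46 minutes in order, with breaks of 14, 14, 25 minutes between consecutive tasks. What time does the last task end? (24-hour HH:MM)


Start: 11:46 = 706 min from midnight
  after task 1 (33 min): 12:19
  after break (14 min): 12:33
  after task 2 (71 min): 13:44
  after break (14 min): 13:58
  after task 3 (45 min): 14:43
  after break (25 min): 15:08
  after task 4 (46 min): 15:54
Total elapsed: 248 minutes
End time: 15:54

15:54


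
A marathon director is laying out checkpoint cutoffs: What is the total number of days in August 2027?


Month: August
Year: 2027
August is a 31-day month
Total: 31 days

31


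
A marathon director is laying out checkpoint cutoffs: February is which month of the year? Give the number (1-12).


Calendar month order:
1. January
2. February <--
3. March
February is month number 2

2


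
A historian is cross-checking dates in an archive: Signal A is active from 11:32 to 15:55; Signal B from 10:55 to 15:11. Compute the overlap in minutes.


Interval A: [692, 955] minutes from midnight
Interval B: [655, 911] minutes from midnight
Overlap start = max(692, 655) = 692
Overlap end = min(955, 911) = 911
Overlap = 911 - 692 = 219 minutes

219


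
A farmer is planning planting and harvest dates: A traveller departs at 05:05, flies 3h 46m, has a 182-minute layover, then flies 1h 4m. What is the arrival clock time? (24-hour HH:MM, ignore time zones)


Depart: 05:05
Leg 1: +226 min -> 08:51
Layover: +182 min -> 11:53
Leg 2: +64 min -> 12:57
Total travel: 472 minutes = 7h 52m
Arrival: 12:57

12:57


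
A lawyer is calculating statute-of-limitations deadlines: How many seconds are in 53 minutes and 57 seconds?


Minutes: 53
Extra seconds: 57
Seconds per minute: 60
Minutes to seconds: 53 x 60 = 3180
Total: 3180 + 57 = 3237

3237


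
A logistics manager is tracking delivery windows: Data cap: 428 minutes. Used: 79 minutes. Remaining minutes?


Total budget: 428 minutes
Time used: 79 minutes
Remaining: 428 - 79 = 349 minutes
Percent used: 18.5%
Percent remaining: 81.5%

349


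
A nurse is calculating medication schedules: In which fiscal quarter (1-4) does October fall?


Month: October (month 10)
Q1: January-March (months 1-3)
Q2: April-June (months 4-6)
Q3: July-September (months 7-9)
Q4: October-December (months 10-12)
Month 10 falls in Q4

4


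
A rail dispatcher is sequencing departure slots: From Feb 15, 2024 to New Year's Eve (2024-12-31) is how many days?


Start: February 15, 2024
End: December 31, 2024
Days left in February: 14
March: 31
April: 30
May: 31
June: 30
... plus remaining months
Sum of remaining months: 306
Total: 14 + 306 = 320

320


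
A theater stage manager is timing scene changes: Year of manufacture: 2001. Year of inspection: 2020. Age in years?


Birth year: 2001
Current year: 2020
Age = current year - birth year
Age = 2020 - 2001 = 19

19


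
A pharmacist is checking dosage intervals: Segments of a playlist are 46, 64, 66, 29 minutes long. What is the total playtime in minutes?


Durations: 46, 64, 66, 29
Running sum: 46
+ 64 = 110
+ 66 = 176
+ 29 = 205
Total duration: 205 minutes
That is 3 hours and 25 minutes

205


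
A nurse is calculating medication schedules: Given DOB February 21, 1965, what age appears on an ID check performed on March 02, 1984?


Birth: 1965-02-21
Reference: 1984-03-02
Year difference: 1984 - 1965 = 19
Has birthday (02-21) occurred by 03-02? Yes
Age in full years: 19

19


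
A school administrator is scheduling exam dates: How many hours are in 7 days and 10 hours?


Days: 7
Extra hours: 10
Hours per day: 24
Days to hours: 7 x 24 = 168
Total: 168 + 10 = 178

178


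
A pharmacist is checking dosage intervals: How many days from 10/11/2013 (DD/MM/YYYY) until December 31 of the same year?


Start: November 10, 2013
End: December 31, 2013
Days left in November: 20
December: 31
Sum of remaining months: 31
Total: 20 + 31 = 51

51


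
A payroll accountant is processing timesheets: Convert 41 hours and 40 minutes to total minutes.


Hours: 41
Minutes: 40
Convert hours to minutes: 41 x 60 = 2460
Add remaining minutes: 2460 + 40 = 2500

2500


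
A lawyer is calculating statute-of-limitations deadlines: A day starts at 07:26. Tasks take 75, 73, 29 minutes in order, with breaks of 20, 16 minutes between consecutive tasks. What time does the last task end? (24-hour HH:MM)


Start: 07:26 = 446 min from midnight
  after task 1 (75 min): 08:41
  after break (20 min): 09:01
  after task 2 (73 min): 10:14
  after break (16 min): 10:30
  after task 3 (29 min): 10:59
Total elapsed: 213 minutes
End time: 10:59

10:59


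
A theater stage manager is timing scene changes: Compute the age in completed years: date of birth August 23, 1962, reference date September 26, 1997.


Birth: 1962-08-23
Reference: 1997-09-26
Year difference: 1997 - 1962 = 35
Has birthday (08-23) occurred by 09-26? Yes
Age in full years: 35

35


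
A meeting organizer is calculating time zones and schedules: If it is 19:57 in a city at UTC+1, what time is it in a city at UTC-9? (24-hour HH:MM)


Local time: 19:57 at UTC+1 (offset 1h)
Target zone: UTC-9 (offset -9h)
Difference: -9 - (1) = -10 hours
Calculation: 19 + (-10) = 9
Result: 09:57

09:57


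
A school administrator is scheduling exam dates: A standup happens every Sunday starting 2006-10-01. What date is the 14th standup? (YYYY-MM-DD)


First occurrence: 2006-10-01 (occurrence 1)
Each occurrence is 7 days after the previous.
Occurrence 14 is 13 weeks after the first.
13 weeks = 91 days
2006-10-01 + 91 days = 2006-12-31

2006-12-31


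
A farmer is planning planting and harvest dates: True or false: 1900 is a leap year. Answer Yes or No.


Year: 1900
Divisible by 4? 1900 / 4 = 475.0 -> Yes
Divisible by 100? 1900 / 100 = 19.0 -> Yes
Divisible by 400? 1900 / 400 = 4.75 -> No
Divisible by 100 but not 400, so NOT a leap year

No


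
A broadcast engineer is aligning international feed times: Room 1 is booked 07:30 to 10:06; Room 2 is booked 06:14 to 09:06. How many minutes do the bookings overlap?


Interval A: [450, 606] minutes from midnight
Interval B: [374, 546] minutes from midnight
Overlap start = max(450, 374) = 450
Overlap end = min(606, 546) = 546
Overlap = 546 - 450 = 96 minutes

96


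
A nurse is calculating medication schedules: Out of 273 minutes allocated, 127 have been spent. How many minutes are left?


Total budget: 273 minutes
Time used: 127 minutes
Remaining: 273 - 127 = 146 minutes
Percent used: 46.5%
Percent remaining: 53.5%

146


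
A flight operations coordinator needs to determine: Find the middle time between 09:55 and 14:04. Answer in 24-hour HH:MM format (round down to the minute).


Start time: 09:55 = 595 minutes from midnight
End time: 14:04 = 844 minutes from midnight
Sum: 595 + 844 = 1439
Midpoint: 1439 / 2 = 719 minutes
Convert: 719 / 60 = 11 hours, 59 minutes
Result: 11:59

11:59


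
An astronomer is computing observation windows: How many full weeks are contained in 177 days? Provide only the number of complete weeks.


Total days: 177
Days per week: 7
Division: 177 / 7 = 25 remainder 2
Complete weeks: 25
Remaining days: 2

25


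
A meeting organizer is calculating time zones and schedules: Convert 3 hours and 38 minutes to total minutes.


Hours: 3
Extra minutes: 38
Minutes per hour: 60
Hours to minutes: 3 x 60 = 180
Total: 180 + 38 = 218

218


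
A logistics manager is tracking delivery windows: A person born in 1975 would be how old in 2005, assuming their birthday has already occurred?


Birth year: 1975
Current year: 2005
Age = current year - birth year
Age = 2005 - 1975 = 30

30


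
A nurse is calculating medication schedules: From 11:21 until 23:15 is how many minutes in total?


Start time: 11:21 = 681 minutes from midnight
End time: 23:15 = 1395 minutes from midnight
Difference: 1395 - 681 = 714 minutes
That is 11 hours and 54 minutes

714


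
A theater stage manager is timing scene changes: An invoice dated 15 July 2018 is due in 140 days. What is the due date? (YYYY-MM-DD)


Start: 2018-07-15
Adding 140 days
Days remaining in July: 16
After July: 124 days still to add
August 2018: 31 days, 93 remaining
September 2018: 30 days, 63 remaining
October 2018: 31 days, 32 remaining
November 2018: 30 days, 2 remaining
Result: 2018-12-02

2018-12-02


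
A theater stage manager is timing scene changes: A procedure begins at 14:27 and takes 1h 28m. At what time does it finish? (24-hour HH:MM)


Start time: 14:27
Adding: 1 hours 28 minutes
Minutes: 27 + 28 = 55
Hours: 14 + 1 + 0 = 15
Result: 15:55

15:55


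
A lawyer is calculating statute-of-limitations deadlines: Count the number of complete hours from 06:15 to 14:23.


Start: 06:15
End: 14:23
Hour difference: 14 - 6 = 8 hours
Minute difference: 23 - 15 = 8 minutes
Total minutes: 488
Complete hours: 488 / 60 = 8 (remainder 8)

8


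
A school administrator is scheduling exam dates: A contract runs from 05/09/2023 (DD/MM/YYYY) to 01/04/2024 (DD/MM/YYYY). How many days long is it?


Start date: 2023-09-05
End date: 2024-04-01
Sep 2023: +26 days
Oct 2023: +31 days
Nov 2023: +30 days
... (4 more months)
Total: 209 days

209


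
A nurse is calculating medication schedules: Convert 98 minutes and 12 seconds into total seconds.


Minutes: 98
Seconds: 12
Convert minutes to seconds: 98 x 60 = 5880
Add remaining seconds: 5880 + 12 = 5892

5892


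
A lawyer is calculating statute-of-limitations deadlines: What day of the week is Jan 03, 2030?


Date: 2030-01-03
January 1, 2030 is a Tuesday
Day of year: 3
Offset from Jan 1: 2 days
2 mod 7 = 2
Result: Thursday

Thursday


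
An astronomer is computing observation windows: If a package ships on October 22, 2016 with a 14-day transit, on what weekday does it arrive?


Start: 2016-10-22 (Saturday)
Step 1 - find target date: add 14 days
  2016-10-22 + 14 days = 2016-11-05
Step 2 - day of week:
  14 mod 7 = 0
  Saturday + 0 days -> Saturday
Result: Saturday (2016-11-05)

Saturday


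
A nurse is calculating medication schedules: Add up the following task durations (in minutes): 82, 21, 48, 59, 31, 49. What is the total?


Durations: 82, 21, 48, 59, 31, 49
Running sum: 82
+ 21 = 103
+ 48 = 151
+ 59 = 210
+ 31 = 241
+ 49 = 290
Total duration: 290 minutes
That is 4 hours and 50 minutes

290


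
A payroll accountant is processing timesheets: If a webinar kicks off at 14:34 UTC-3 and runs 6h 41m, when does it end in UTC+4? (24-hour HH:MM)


Start: 14:34 in UTC-3
Step 1 - add duration:
  minutes: 34 + 41 = 75 (carry 1h)
  hours: 14 + 6 + 1 = 21
  end in UTC-3: 21:15
Step 2 - convert UTC-3 -> UTC+4:
  offset difference: 4 - (-3) = 7 hours
  21 + (7) = 28 -> mod 24 = 4
Result: 04:15 in UTC+4

04:15


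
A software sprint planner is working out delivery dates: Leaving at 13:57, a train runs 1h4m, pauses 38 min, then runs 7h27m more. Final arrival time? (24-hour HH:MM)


Depart: 13:57
Leg 1: +64 min -> 15:01
Layover: +38 min -> 15:39
Leg 2: +447 min -> 23:06
Total travel: 549 minutes = 9h 9m
Arrival: 23:06

23:06


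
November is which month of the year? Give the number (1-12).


Calendar month order:
10. October
11. November <--
12. December
November is month number 11

11


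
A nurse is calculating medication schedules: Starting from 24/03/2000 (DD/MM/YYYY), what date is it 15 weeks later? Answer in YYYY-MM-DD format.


Start: 2000-03-24
Weeks to add: 15
Convert to days: 15 x 7 = 105 days
Add 105 days to 2000-03-24
Result: 2000-07-07

2000-07-07


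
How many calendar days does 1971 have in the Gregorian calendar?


Year: 1971
Check leap year rules:
Divisible by 4? No
1971 is not a leap year
Days: 365

365


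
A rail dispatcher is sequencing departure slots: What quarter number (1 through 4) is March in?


Month: March (month 3)
Q1: January-March (months 1-3)
Q2: April-June (months 4-6)
Q3: July-September (months 7-9)
Q4: October-December (months 10-12)
Month 3 falls in Q1

1


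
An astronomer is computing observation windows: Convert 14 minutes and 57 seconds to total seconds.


Minutes: 14
Extra seconds: 57
Seconds per minute: 60
Minutes to seconds: 14 x 60 = 840
Total: 840 + 57 = 897

897


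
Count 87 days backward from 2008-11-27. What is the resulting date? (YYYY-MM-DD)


Start: 2008-11-27
Subtracting 87 days
Days already passed in November: 27
After going back through November: 60 more days to subtract
October 2008: 31 days, 29 remaining
September 2008 has 30 days, need 29
Result: 2008-09-01

2008-09-01


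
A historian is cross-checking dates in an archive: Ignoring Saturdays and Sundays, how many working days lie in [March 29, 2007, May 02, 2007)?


Start: 2007-03-29 (Thursday)
End (exclusive): 2007-05-02 (Wednesday)
Total calendar days: 34
Full weeks: 34 // 7 = 4 -> 20 weekdays
Remaining 6 days starting on Thursday:
  Thu(w), Fri(w), Sat(-), Sun(-), Mon(w), Tue(w) -> 4 weekdays
Total business days: 20 + 4 = 24

24


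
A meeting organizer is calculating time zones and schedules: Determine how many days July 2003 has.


Month: July
Year: 2003
July is a 31-day month
Total: 31 days

31


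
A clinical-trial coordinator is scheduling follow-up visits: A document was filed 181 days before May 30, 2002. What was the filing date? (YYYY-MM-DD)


Start: 2002-05-30
Subtracting 181 days
Days already passed in May: 30
After going back through May: 151 more days to subtract
April 2002: 30 days, 121 remaining
March 2002: 31 days, 90 remaining
February 2002: 28 days, 62 remaining
January 2002: 31 days, 31 remaining
Result: 2001-11-30

2001-11-30


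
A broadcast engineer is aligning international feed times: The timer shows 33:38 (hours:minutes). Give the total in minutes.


Hours: 33
Minutes: 38
Convert hours to minutes: 33 x 60 = 1980
Add remaining minutes: 1980 + 38 = 2018

2018


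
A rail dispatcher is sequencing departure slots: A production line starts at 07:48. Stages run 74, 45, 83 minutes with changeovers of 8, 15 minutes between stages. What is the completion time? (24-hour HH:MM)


Start: 07:48 = 468 min from midnight
  after task 1 (74 min): 09:02
  after break (8 min): 09:10
  after task 2 (45 min): 09:55
  after break (15 min): 10:10
  after task 3 (83 min): 11:33
Total elapsed: 225 minutes
End time: 11:33

11:33


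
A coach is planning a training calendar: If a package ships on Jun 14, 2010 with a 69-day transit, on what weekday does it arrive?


Start: 2010-06-14 (Monday)
Step 1 - find target date: add 69 days
  2010-06-14 + 69 days = 2010-08-22
Step 2 - day of week:
  69 mod 7 = 6
  Monday + 6 days -> Sunday
Result: Sunday (2010-08-22)

Sunday


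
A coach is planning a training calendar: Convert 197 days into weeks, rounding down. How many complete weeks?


Total days: 197
Days per week: 7
Division: 197 / 7 = 28 remainder 1
Complete weeks: 28
Remaining days: 1

28


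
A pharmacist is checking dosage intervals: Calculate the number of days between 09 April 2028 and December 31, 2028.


Start: April 09, 2028
End: December 31, 2028
Days left in April: 21
May: 31
June: 30
July: 31
August: 31
... plus remaining months
Sum of remaining months: 245
Total: 21 + 245 = 266

266


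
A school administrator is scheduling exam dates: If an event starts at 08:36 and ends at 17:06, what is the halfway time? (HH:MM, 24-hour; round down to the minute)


Start time: 08:36 = 516 minutes from midnight
End time: 17:06 = 1026 minutes from midnight
Sum: 516 + 1026 = 1542
Midpoint: 1542 / 2 = 771 minutes
Convert: 771 / 60 = 12 hours, 51 minutes
Result: 12:51

12:51


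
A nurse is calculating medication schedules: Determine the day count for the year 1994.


Year: 1994
Check leap year rules:
Divisible by 4? No
1994 is not a leap year
Days: 365

365


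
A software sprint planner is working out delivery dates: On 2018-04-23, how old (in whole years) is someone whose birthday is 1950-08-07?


Birth: 1950-08-07
Reference: 2018-04-23
Year difference: 2018 - 1950 = 68
Has birthday (08-07) occurred by 04-23? No
Birthday not yet reached this year -> subtract 1
Age in full years: 67

67


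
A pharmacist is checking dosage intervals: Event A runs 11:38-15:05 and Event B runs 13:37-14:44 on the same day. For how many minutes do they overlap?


Interval A: [698, 905] minutes from midnight
Interval B: [817, 884] minutes from midnight
Overlap start = max(698, 817) = 817
Overlap end = min(905, 884) = 884
Overlap = 884 - 817 = 67 minutes

67


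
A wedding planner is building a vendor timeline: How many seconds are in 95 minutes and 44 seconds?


Minutes: 95
Seconds: 44
Convert minutes to seconds: 95 x 60 = 5700
Add remaining seconds: 5700 + 44 = 5744

5744


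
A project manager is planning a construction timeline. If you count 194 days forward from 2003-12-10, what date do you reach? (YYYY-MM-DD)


Start: 2003-12-10
Adding 194 days
Days remaining in December: 21
After December: 173 days still to add
January 2004: 31 days, 142 remaining
February 2004: 29 days, 113 remaining
March 2004: 31 days, 82 remaining
April 2004: 30 days, 52 remaining
Result: 2004-06-21

2004-06-21


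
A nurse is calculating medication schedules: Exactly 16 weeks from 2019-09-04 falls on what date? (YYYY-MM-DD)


Start: 2019-09-04
Weeks to add: 16
Convert to days: 16 x 7 = 112 days
Add 112 days to 2019-09-04
Result: 2019-12-25

2019-12-25


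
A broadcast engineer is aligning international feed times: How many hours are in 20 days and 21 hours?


Days: 20
Extra hours: 21
Hours per day: 24
Days to hours: 20 x 24 = 480
Total: 480 + 21 = 501

501


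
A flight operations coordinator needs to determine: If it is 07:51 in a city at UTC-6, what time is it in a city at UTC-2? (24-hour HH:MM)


Local time: 07:51 at UTC-6 (offset -6h)
Target zone: UTC-2 (offset -2h)
Difference: -2 - (-6) = 4 hours
Calculation: 7 + (4) = 11
Result: 11:51

11:51


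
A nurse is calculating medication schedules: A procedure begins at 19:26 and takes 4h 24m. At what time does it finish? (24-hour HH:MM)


Start time: 19:26
Adding: 4 hours 24 minutes
Minutes: 26 + 24 = 50
Hours: 19 + 4 + 0 = 23
Result: 23:50

23:50


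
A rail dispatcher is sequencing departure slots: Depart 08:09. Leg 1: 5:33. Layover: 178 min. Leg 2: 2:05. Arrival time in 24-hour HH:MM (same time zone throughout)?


Depart: 08:09
Leg 1: +333 min -> 13:42
Layover: +178 min -> 16:40
Leg 2: +125 min -> 18:45
Total travel: 636 minutes = 10h 36m
Arrival: 18:45

18:45


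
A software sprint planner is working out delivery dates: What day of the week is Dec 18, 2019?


Date: 2019-12-18
January 1, 2019 is a Tuesday
Day of year: 352
Offset from Jan 1: 351 days
351 mod 7 = 1
Result: Wednesday

Wednesday


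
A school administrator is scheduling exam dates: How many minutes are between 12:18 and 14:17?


Start time: 12:18 = 738 minutes from midnight
End time: 14:17 = 857 minutes from midnight
Difference: 857 - 738 = 119 minutes
That is 1 hours and 59 minutes

119


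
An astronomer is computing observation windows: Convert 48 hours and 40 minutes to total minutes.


Hours: 48
Extra minutes: 40
Minutes per hour: 60
Hours to minutes: 48 x 60 = 2880
Total: 2880 + 40 = 2920

2920


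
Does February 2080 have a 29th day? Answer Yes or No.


Year: 2080
Divisible by 4? 2080 / 4 = 520.0 -> Yes
Divisible by 100? 2080 / 100 = 20.8 -> No
Divisible by 4 but not 100, so it IS a leap year

Yes


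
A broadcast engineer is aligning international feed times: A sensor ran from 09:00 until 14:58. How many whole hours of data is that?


Start: 09:00
End: 14:58
Hour difference: 14 - 9 = 5 hours
Minute difference: 58 - 0 = 58 minutes
Total minutes: 358
Complete hours: 358 / 60 = 5 (remainder 58)

5


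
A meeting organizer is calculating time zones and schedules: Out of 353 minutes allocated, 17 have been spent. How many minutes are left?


Total budget: 353 minutes
Time used: 17 minutes
Remaining: 353 - 17 = 336 minutes
Percent used: 4.8%
Percent remaining: 95.2%

336


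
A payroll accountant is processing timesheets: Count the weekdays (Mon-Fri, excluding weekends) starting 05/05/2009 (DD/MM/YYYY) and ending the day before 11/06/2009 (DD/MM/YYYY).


Start: 2009-05-05 (Tuesday)
End (exclusive): 2009-06-11 (Thursday)
Total calendar days: 37
Full weeks: 37 // 7 = 5 -> 25 weekdays
Remaining 2 days starting on Tuesday:
  Tue(w), Wed(w) -> 2 weekdays
Total business days: 25 + 2 = 27

27


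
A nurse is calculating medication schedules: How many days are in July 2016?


Month: July
Year: 2016
July is a 31-day month
Total: 31 days

31


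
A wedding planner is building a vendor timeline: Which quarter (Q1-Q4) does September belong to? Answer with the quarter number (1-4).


Month: September (month 9)
Q1: January-March (months 1-3)
Q2: April-June (months 4-6)
Q3: July-September (months 7-9)
Q4: October-December (months 10-12)
Month 9 falls in Q3

3


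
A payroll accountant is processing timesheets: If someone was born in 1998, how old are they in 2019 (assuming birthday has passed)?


Birth year: 1998
Current year: 2019
Age = current year - birth year
Age = 2019 - 1998 = 21

21


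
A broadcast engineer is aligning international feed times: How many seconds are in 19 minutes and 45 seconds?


Minutes: 19
Extra seconds: 45
Seconds per minute: 60
Minutes to seconds: 19 x 60 = 1140
Total: 1140 + 45 = 1185

1185


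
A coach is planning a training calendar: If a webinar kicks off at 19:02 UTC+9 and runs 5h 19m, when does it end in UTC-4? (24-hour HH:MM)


Start: 19:02 in UTC+9
Step 1 - add duration:
  minutes: 2 + 19 = 21
  hours: 19 + 5 + 0 = 24
  end in UTC+9: 00:21
Step 2 - convert UTC+9 -> UTC-4:
  offset difference: -4 - (9) = -13 hours
  0 + (-13) = -13 -> mod 24 = 11
Result: 11:21 in UTC-4

11:21


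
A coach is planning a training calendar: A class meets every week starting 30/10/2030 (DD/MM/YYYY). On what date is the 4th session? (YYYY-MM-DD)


First occurrence: 2030-10-30 (occurrence 1)
Each occurrence is 7 days after the previous.
Occurrence 4 is 3 weeks after the first.
3 weeks = 21 days
2030-10-30 + 21 days = 2030-11-20

2030-11-20


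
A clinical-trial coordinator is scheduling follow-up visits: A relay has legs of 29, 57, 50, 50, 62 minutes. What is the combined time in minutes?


Durations: 29, 57, 50, 50, 62
Running sum: 29
+ 57 = 86
+ 50 = 136
+ 50 = 186
+ 62 = 248
Total duration: 248 minutes
That is 4 hours and 8 minutes

248


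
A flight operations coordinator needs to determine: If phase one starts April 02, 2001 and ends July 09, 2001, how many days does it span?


Start date: 2001-04-02
End date: 2001-07-09
Apr 2001: +29 days
May 2001: +31 days
Jun 2001: +30 days
Jul 2001: +8 days
Total: 98 days

98


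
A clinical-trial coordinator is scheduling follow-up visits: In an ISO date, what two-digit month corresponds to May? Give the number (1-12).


Calendar month order:
4. April
5. May <--
6. June
May is month number 5

5


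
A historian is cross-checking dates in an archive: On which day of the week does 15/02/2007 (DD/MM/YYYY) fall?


Date: 2007-02-15
January 1, 2007 is a Monday
Day of year: 46
Offset from Jan 1: 45 days
45 mod 7 = 3
Result: Thursday

Thursday


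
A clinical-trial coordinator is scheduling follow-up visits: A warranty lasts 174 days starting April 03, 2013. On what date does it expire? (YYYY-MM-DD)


Start: 2013-04-03
Adding 174 days
Days remaining in April: 27
After April: 147 days still to add
May 2013: 31 days, 116 remaining
June 2013: 30 days, 86 remaining
July 2013: 31 days, 55 remaining
August 2013: 31 days, 24 remaining
Result: 2013-09-24

2013-09-24


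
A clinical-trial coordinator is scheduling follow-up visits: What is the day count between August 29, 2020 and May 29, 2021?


Start date: 2020-08-29
End date: 2021-05-29
Aug 2020: +3 days
Sep 2020: +30 days
Oct 2020: +31 days
... (7 more months)
Total: 273 days

273


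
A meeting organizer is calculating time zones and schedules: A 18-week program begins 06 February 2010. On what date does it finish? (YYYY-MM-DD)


Start: 2010-02-06
Weeks to add: 18
Convert to days: 18 x 7 = 126 days
Add 126 days to 2010-02-06
Result: 2010-06-12

2010-06-12


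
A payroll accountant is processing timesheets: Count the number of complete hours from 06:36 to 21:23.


Start: 06:36
End: 21:23
Hour difference: 21 - 6 = 15 hours
Minute difference: 23 - 36 = -13 minutes
Total minutes: 887
Complete hours: 887 / 60 = 14 (remainder 47)

14


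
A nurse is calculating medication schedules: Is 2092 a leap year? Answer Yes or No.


Year: 2092
Divisible by 4? 2092 / 4 = 523.0 -> Yes
Divisible by 100? 2092 / 100 = 20.92 -> No
Divisible by 4 but not 100, so it IS a leap year

Yes


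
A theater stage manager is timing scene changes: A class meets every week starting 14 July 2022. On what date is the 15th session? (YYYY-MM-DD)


First occurrence: 2022-07-14 (occurrence 1)
Each occurrence is 7 days after the previous.
Occurrence 15 is 14 weeks after the first.
14 weeks = 98 days
2022-07-14 + 98 days = 2022-10-20

2022-10-20


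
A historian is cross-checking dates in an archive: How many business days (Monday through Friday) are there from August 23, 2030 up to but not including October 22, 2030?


Start: 2030-08-23 (Friday)
End (exclusive): 2030-10-22 (Tuesday)
Total calendar days: 60
Full weeks: 60 // 7 = 8 -> 40 weekdays
Remaining 4 days starting on Friday:
  Fri(w), Sat(-), Sun(-), Mon(w) -> 2 weekdays
Total business days: 40 + 2 = 42

42


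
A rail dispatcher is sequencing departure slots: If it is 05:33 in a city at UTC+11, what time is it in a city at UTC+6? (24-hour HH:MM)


Local time: 05:33 at UTC+11 (offset 11h)
Target zone: UTC+6 (offset 6h)
Difference: 6 - (11) = -5 hours
Calculation: 5 + (-5) = 0
Result: 00:33

00:33


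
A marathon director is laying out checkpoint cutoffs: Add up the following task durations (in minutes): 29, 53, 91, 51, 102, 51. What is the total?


Durations: 29, 53, 91, 51, 102, 51
Running sum: 29
+ 53 = 82
+ 91 = 173
+ 51 = 224
+ 102 = 326
+ 51 = 377
Total duration: 377 minutes
That is 6 hours and 17 minutes

377


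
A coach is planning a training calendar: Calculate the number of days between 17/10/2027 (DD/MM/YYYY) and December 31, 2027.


Start: October 17, 2027
End: December 31, 2027
Days left in October: 14
November: 30
December: 31
Sum of remaining months: 61
Total: 14 + 61 = 75

75


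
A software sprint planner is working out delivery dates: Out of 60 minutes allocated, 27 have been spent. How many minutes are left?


Total budget: 60 minutes
Time used: 27 minutes
Remaining: 60 - 27 = 33 minutes
Percent used: 45.0%
Percent remaining: 55.0%

33


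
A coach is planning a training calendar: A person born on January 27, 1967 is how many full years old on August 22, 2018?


Birth: 1967-01-27
Reference: 2018-08-22
Year difference: 2018 - 1967 = 51
Has birthday (01-27) occurred by 08-22? Yes
Age in full years: 51

51


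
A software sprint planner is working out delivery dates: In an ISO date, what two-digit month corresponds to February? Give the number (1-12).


Calendar month order:
1. January
2. February <--
3. March
February is month number 2

2


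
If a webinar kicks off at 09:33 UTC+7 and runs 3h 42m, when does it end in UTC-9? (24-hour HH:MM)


Start: 09:33 in UTC+7
Step 1 - add duration:
  minutes: 33 + 42 = 75 (carry 1h)
  hours: 9 + 3 + 1 = 13
  end in UTC+7: 13:15
Step 2 - convert UTC+7 -> UTC-9:
  offset difference: -9 - (7) = -16 hours
  13 + (-16) = -3 -> mod 24 = 21
Result: 21:15 in UTC-9

21:15


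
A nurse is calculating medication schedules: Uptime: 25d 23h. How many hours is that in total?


Days: 25
Extra hours: 23
Hours per day: 24
Days to hours: 25 x 24 = 600
Total: 600 + 23 = 623

623


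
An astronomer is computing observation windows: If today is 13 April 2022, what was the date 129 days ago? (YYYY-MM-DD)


Start: 2022-04-13
Subtracting 129 days
Days already passed in April: 13
After going back through April: 116 more days to subtract
March 2022: 31 days, 85 remaining
February 2022: 28 days, 57 remaining
January 2022: 31 days, 26 remaining
December 2021 has 31 days, need 26
Result: 2021-12-05

2021-12-05


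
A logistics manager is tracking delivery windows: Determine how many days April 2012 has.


Month: April
Year: 2012
April is a 30-day month
Total: 30 days

30


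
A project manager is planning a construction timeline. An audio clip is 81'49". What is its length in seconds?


Minutes: 81
Seconds: 49
Convert minutes to seconds: 81 x 60 = 4860
Add remaining seconds: 4860 + 49 = 4909

4909


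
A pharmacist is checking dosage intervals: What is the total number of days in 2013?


Year: 2013
Check leap year rules:
Divisible by 4? No
2013 is not a leap year
Days: 365

365


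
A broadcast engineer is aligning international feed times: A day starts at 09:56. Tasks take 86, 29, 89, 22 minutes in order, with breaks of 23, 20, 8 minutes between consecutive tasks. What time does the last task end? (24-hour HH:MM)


Start: 09:56 = 596 min from midnight
  after task 1 (86 min): 11:22
  after break (23 min): 11:45
  after task 2 (29 min): 12:14
  after break (20 min): 12:34
  after task 3 (89 min): 14:03
  after break (8 min): 14:11
  after task 4 (22 min): 14:33
Total elapsed: 277 minutes
End time: 14:33

14:33


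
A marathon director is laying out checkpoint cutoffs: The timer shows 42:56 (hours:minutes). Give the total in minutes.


Hours: 42
Minutes: 56
Convert hours to minutes: 42 x 60 = 2520
Add remaining minutes: 2520 + 56 = 2576

2576


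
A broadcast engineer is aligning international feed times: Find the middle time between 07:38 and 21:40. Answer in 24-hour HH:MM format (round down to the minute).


Start time: 07:38 = 458 minutes from midnight
End time: 21:40 = 1300 minutes from midnight
Sum: 458 + 1300 = 1758
Midpoint: 1758 / 2 = 879 minutes
Convert: 879 / 60 = 14 hours, 39 minutes
Result: 14:39

14:39


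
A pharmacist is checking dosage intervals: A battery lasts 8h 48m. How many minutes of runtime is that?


Hours: 8
Extra minutes: 48
Minutes per hour: 60
Hours to minutes: 8 x 60 = 480
Total: 480 + 48 = 528

528


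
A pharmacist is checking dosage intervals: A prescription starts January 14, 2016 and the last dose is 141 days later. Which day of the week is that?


Start: 2016-01-14 (Thursday)
Step 1 - find target date: add 141 days
  2016-01-14 + 141 days = 2016-06-03
Step 2 - day of week:
  141 mod 7 = 1
  Thursday + 1 days -> Friday
Result: Friday (2016-06-03)

Friday


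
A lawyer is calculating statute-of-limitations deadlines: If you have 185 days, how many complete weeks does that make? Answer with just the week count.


Total days: 185
Days per week: 7
Division: 185 / 7 = 26 remainder 3
Complete weeks: 26
Remaining days: 3

26


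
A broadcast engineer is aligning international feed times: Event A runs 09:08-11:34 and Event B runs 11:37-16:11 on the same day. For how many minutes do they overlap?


Interval A: [548, 694] minutes from midnight
Interval B: [697, 971] minutes from midnight
Overlap start = max(548, 697) = 697
Overlap end = min(694, 971) = 694
End <= start, so the intervals do not overlap: 0 minutes

0


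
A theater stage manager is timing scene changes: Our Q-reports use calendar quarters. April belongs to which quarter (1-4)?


Month: April (month 4)
Q1: January-March (months 1-3)
Q2: April-June (months 4-6)
Q3: July-September (months 7-9)
Q4: October-December (months 10-12)
Month 4 falls in Q2

2


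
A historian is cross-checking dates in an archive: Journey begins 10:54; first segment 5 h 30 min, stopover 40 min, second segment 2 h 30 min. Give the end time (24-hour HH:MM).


Depart: 10:54
Leg 1: +330 min -> 16:24
Layover: +40 min -> 17:04
Leg 2: +150 min -> 19:34
Total travel: 520 minutes = 8h 40m
Arrival: 19:34

19:34


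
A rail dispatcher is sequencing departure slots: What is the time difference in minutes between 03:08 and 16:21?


Start time: 03:08 = 188 minutes from midnight
End time: 16:21 = 981 minutes from midnight
Difference: 981 - 188 = 793 minutes
That is 13 hours and 13 minutes

793


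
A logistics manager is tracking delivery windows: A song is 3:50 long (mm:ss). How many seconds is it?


Minutes: 3
Extra seconds: 50
Seconds per minute: 60
Minutes to seconds: 3 x 60 = 180
Total: 180 + 50 = 230

230


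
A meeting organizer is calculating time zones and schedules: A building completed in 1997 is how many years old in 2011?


Birth year: 1997
Current year: 2011
Age = current year - birth year
Age = 2011 - 1997 = 14

14


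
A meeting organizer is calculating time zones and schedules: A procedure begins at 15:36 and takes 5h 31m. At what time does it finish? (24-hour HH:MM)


Start time: 15:36
Adding: 5 hours 31 minutes
Minutes: 36 + 31 = 67
Minute overflow: 67 >= 60, so carry 1 hour, minutes = 7
Hours: 15 + 5 + 1 = 21
Result: 21:07

21:07


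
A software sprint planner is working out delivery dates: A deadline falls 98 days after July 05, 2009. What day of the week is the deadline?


Start: 2009-07-05 (Sunday)
Step 1 - find target date: add 98 days
  2009-07-05 + 98 days = 2009-10-11
Step 2 - day of week:
  98 mod 7 = 0
  Sunday + 0 days -> Sunday
Result: Sunday (2009-10-11)

Sunday


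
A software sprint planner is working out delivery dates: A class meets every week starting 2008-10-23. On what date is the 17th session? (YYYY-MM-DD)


First occurrence: 2008-10-23 (occurrence 1)
Each occurrence is 7 days after the previous.
Occurrence 17 is 16 weeks after the first.
16 weeks = 112 days
2008-10-23 + 112 days = 2009-02-12

2009-02-12


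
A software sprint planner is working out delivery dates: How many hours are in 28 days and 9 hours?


Days: 28
Extra hours: 9
Hours per day: 24
Days to hours: 28 x 24 = 672
Total: 672 + 9 = 681

681


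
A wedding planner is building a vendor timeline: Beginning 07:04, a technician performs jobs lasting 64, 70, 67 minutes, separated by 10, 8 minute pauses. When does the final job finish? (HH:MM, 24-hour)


Start: 07:04 = 424 min from midnight
  after task 1 (64 min): 08:08
  after break (10 min): 08:18
  after task 2 (70 min): 09:28
  after break (8 min): 09:36
  after task 3 (67 min): 10:43
Total elapsed: 219 minutes
End time: 10:43

10:43


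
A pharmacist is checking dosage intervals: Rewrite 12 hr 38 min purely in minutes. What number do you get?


Hours: 12
Extra minutes: 38
Minutes per hour: 60
Hours to minutes: 12 x 60 = 720
Total: 720 + 38 = 758

758


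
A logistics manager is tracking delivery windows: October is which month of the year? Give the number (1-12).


Calendar month order:
9. September
10. October <--
11. November
October is month number 10

10


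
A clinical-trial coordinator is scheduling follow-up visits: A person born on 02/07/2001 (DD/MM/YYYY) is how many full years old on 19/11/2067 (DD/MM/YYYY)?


Birth: 2001-07-02
Reference: 2067-11-19
Year difference: 2067 - 2001 = 66
Has birthday (07-02) occurred by 11-19? Yes
Age in full years: 66

66


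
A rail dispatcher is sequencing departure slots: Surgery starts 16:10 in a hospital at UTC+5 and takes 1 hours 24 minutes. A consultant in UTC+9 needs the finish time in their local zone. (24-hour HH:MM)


Start: 16:10 in UTC+5
Step 1 - add duration:
  minutes: 10 + 24 = 34
  hours: 16 + 1 + 0 = 17
  end in UTC+5: 17:34
Step 2 - convert UTC+5 -> UTC+9:
  offset difference: 9 - (5) = 4 hours
  17 + (4) = 21 -> mod 24 = 21
Result: 21:34 in UTC+9

21:34


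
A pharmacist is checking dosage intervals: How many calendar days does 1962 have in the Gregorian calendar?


Year: 1962
Check leap year rules:
Divisible by 4? No
1962 is not a leap year
Days: 365

365


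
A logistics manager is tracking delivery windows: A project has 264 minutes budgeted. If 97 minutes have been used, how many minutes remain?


Total budget: 264 minutes
Time used: 97 minutes
Remaining: 264 - 97 = 167 minutes
Percent used: 36.7%
Percent remaining: 63.3%

167


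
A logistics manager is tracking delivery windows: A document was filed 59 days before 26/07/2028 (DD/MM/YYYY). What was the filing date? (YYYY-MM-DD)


Start: 2028-07-26
Subtracting 59 days
Days already passed in July: 26
After going back through July: 33 more days to subtract
June 2028: 30 days, 3 remaining
May 2028 has 31 days, need 3
Result: 2028-05-28

2028-05-28


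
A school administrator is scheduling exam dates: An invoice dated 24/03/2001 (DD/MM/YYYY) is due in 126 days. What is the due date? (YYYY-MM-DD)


Start: 2001-03-24
Adding 126 days
Days remaining in March: 7
After March: 119 days still to add
April 2001: 30 days, 89 remaining
May 2001: 31 days, 58 remaining
June 2001: 30 days, 28 remaining
July 2001 has 31 days, need 28
Result: 2001-07-28

2001-07-28
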